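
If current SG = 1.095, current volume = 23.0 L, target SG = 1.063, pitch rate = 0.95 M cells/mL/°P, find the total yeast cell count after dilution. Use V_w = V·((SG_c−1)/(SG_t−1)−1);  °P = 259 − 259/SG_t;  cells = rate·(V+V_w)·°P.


V_w = 23.0·((1.095−1)/(1.063−1)−1) = 11.6825
V_final = 23.0 + 11.6825 = 34.6825
°P = 259 − 259/1.063 = 15.3500
cells = 0.95·34.6825·15.3500

505.7566 billion cells


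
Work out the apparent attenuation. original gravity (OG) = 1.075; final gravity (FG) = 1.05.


AA = (OG − FG)/(OG − 1) · 100
AA = (1.075 − 1.05)/(1.075 − 1) · 100

33.3333 %


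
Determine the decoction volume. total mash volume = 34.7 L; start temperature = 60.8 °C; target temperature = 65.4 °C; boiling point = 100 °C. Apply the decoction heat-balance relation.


V_dec = V_total·(T_target − T_start)/(T_boil − T_start)
V_dec = 34.7·(65.4 − 60.8)/(100 − 60.8)

4.0719 L


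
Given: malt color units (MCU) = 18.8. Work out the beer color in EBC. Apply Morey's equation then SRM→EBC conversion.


SRM = 1.4922·MCU^0.6859;  EBC = SRM·1.97
SRM = 1.4922·18.8^0.6859 = 11.1628
EBC = 11.1628·1.97

21.9907 EBC


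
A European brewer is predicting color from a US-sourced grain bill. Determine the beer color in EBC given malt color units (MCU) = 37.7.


SRM = 1.4922·MCU^0.6859;  EBC = SRM·1.97
SRM = 1.4922·37.7^0.6859 = 17.9903
EBC = 17.9903·1.97

35.4410 EBC


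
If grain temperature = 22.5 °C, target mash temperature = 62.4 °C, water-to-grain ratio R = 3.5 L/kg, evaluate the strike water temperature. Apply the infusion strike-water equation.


T_strike = (0.41/R)·(T_mash − T_grain) + T_mash
T_strike = (0.41/3.5)·(62.4 − 22.5) + 62.4

67.0740 °C


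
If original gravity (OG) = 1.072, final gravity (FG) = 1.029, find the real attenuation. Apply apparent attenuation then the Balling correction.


AA = (OG−FG)/(OG−1)·100;  RA = AA·0.8192
AA = (1.072 − 1.029)/(1.072 − 1)·100 = 59.7222
RA = 59.7222·0.8192

48.9244 %


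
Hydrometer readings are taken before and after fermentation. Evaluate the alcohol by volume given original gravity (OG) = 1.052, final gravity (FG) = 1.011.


ABV = (OG − FG) · 131.25
ABV = (1.052 − 1.011) · 131.25

5.3813 % ABV


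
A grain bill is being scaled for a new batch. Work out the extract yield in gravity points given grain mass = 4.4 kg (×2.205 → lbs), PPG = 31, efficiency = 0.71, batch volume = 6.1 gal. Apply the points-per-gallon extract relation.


points = lbs × PPG × eff / vol
lbs = 4.4 × 2.205 = 9.7020
points = 9.7020 × 31 × 0.71 / 6.1

35.0067 points


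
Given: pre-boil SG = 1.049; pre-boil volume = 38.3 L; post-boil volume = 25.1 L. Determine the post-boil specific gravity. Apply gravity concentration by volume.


SG_post = 1 + (SG_pre − 1)·V_pre/V_post
pts_pre = (1.049 − 1)·1000 = 49.0000
pts_post = 49.0000·38.3/25.1 = 74.7689
SG_post = 1 + 74.7689/1000

1.0748


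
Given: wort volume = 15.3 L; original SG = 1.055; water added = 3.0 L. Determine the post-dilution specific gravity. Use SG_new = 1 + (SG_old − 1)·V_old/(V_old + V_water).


pts = (1.055 − 1)·1000·15.3/(15.3 + 3.0) = 45.9836
SG_new = 1 + 45.9836/1000

1.0460


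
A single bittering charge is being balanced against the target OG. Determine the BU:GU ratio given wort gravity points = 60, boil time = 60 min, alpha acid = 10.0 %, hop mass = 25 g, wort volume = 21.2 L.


U = 1.65·0.000125^(GP/1000)·(1−e^(−0.04t))/4.15;  IBU = (α/100)·m·U·1000/V;  BU:GU = IBU/GP
U = 1.65·0.000125^(60/1000)·(1−e^(−0.04·60))/4.15 = 0.2108
IBU = (10.0/100)·25·0.2108·1000/21.2 = 24.8630
BU:GU = 24.8630/60

0.4144


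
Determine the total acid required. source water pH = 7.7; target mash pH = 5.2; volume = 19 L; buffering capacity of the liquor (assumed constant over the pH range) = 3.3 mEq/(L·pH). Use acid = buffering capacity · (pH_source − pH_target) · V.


acid = 3.3 · (7.7 − 5.2) · 19

156.7500 mEq


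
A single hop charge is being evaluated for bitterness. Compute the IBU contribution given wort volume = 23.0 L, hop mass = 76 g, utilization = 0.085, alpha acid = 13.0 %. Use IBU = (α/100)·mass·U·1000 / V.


IBU = (13.0/100)·76·0.085·1000 / 23.0

36.5130 IBU


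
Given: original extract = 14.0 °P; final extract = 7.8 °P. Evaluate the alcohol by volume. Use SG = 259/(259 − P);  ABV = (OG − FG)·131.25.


OG = 259/(259 − 14.0) = 1.0571
FG = 259/(259 − 7.8) = 1.0311
ABV = (1.0571 − 1.0311)·131.25

3.4246 % ABV


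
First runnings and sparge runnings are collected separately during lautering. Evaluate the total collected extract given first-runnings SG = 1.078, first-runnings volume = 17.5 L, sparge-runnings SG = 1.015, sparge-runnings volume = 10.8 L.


total = Σ (SG_i − 1)·1000·V_i
first = (1.078 − 1)·1000·17.5 = 1365.0000
sparge = (1.015 − 1)·1000·10.8 = 162.0000
total = 1365.0000 + 162.0000

1527.0000 gravity·L


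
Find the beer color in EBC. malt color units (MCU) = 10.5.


SRM = 1.4922·MCU^0.6859;  EBC = SRM·1.97
SRM = 1.4922·10.5^0.6859 = 7.4862
EBC = 7.4862·1.97

14.7478 EBC


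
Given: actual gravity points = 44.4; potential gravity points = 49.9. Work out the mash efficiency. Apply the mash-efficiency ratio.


efficiency = actual / potential × 100
efficiency = 44.4 / 49.9 × 100

88.9780 %


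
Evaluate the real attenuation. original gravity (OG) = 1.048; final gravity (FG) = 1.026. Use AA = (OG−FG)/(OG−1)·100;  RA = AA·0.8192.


AA = (1.048 − 1.026)/(1.048 − 1)·100 = 45.8333
RA = 45.8333·0.8192

37.5467 %


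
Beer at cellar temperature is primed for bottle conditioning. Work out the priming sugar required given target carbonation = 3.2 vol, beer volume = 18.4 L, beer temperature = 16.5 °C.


residual = 14.695·(0.01821 + 0.09011·e^(−0.04·T));  sugar = (target − residual)·4.0·V
residual = 14.695·(0.01821 + 0.09011·e^(−0.04·16.5)) = 0.9520
sugar = (3.2 − 0.9520)·4.0·18.4

165.4533 g


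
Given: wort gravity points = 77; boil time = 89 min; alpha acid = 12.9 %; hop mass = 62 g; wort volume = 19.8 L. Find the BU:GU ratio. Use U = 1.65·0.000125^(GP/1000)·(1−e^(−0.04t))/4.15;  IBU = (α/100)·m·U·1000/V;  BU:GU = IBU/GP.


U = 1.65·0.000125^(77/1000)·(1−e^(−0.04·89))/4.15 = 0.1934
IBU = (12.9/100)·62·0.1934·1000/19.8 = 78.1060
BU:GU = 78.1060/77

1.0144


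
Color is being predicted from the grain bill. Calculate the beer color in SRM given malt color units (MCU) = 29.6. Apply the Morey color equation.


SRM = 1.4922 · MCU^0.6859
SRM = 1.4922 · 29.6^0.6859

15.2400 SRM


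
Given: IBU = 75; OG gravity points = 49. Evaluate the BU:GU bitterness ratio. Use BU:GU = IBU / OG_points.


BU:GU = 75 / 49

1.5306


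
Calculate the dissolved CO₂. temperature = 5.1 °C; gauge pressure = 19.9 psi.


vols = (P + 14.695)·(0.01821 + 0.09011·e^(−0.04·T))
vols = (19.9 + 14.695)·(0.01821 + 0.09011·e^(−0.04·5.1))

3.1721 volumes


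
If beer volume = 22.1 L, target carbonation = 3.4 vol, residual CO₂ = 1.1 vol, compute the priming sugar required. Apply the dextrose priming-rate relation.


sugar = (target − residual)·4.0·V
sugar = (3.4 − 1.1)·4.0·22.1

203.3200 g


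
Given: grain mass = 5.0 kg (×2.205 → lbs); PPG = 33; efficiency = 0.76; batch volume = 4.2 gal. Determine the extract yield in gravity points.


points = lbs × PPG × eff / vol
lbs = 5.0 × 2.205 = 11.0250
points = 11.0250 × 33 × 0.76 / 4.2

65.8350 points


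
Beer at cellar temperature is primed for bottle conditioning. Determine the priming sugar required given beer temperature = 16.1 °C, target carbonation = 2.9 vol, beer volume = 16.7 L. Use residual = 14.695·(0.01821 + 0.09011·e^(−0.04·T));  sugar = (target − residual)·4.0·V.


residual = 14.695·(0.01821 + 0.09011·e^(−0.04·16.1)) = 0.9630
sugar = (2.9 − 0.9630)·4.0·16.7

129.3895 g


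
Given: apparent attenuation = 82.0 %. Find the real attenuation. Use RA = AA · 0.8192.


RA = 82.0 · 0.8192

67.1744 %


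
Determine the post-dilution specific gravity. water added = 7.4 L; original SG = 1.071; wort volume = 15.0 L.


SG_new = 1 + (SG_old − 1)·V_old/(V_old + V_water)
pts = (1.071 − 1)·1000·15.0/(15.0 + 7.4) = 47.5446
SG_new = 1 + 47.5446/1000

1.0475


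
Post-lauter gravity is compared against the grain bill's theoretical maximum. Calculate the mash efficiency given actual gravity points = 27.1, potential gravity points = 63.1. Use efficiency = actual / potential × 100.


efficiency = 27.1 / 63.1 × 100

42.9477 %


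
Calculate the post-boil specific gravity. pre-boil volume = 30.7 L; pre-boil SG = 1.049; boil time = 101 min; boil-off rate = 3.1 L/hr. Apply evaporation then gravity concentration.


V_post = V_pre − rate·(t/60);  SG_post = 1 + (SG_pre−1)·V_pre/V_post
V_post = 30.7 − 3.1·(101/60) = 25.4817
SG_post = 1 + (1.049 − 1)·30.7/25.4817

1.0590


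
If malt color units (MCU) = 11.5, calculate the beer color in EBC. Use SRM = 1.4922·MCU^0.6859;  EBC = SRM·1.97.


SRM = 1.4922·11.5^0.6859 = 7.9682
EBC = 7.9682·1.97

15.6973 EBC


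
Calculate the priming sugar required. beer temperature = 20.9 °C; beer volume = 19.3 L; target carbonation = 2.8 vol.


residual = 14.695·(0.01821 + 0.09011·e^(−0.04·T));  sugar = (target − residual)·4.0·V
residual = 14.695·(0.01821 + 0.09011·e^(−0.04·20.9)) = 0.8415
sugar = (2.8 − 0.8415)·4.0·19.3

151.1928 g


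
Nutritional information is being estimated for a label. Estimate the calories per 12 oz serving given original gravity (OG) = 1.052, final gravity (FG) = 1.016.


ABW = (OG−FG)·131.25·0.79/FG;  °P = 259 − 259/SG (for OG→OE and FG→AE);  RE = 0.1808·OE + 0.8192·AE;  Cal = (6.9·ABW + 4·(RE−0.1))·FG·3.55
ABW = (1.052 − 1.016)·131.25·0.79/1.016 = 3.6740
OE = 259 − 259/1.052 = 12.8023 °P
AE = 259 − 259/1.016 = 4.0787 °P
RE = 0.1808·12.8023 + 0.8192·4.0787 = 5.6560 °P
Cal = (6.9·3.6740 + 4·(5.6560−0.1))·1.016·3.55

171.5906 kcal


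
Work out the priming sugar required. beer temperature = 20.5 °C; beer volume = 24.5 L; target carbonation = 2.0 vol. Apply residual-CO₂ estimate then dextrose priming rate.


residual = 14.695·(0.01821 + 0.09011·e^(−0.04·T));  sugar = (target − residual)·4.0·V
residual = 14.695·(0.01821 + 0.09011·e^(−0.04·20.5)) = 0.8508
sugar = (2.0 − 0.8508)·4.0·24.5

112.6215 g


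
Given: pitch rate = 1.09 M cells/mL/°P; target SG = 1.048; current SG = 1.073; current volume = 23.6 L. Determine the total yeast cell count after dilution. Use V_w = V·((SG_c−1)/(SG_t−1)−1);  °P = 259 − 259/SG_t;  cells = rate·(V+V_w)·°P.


V_w = 23.6·((1.073−1)/(1.048−1)−1) = 12.2917
V_final = 23.6 + 12.2917 = 35.8917
°P = 259 − 259/1.048 = 11.8626
cells = 1.09·35.8917·11.8626

464.0875 billion cells


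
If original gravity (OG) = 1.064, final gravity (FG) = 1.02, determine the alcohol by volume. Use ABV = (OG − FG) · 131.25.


ABV = (1.064 − 1.02) · 131.25

5.7750 % ABV


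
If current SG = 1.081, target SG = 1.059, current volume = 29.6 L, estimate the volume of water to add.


V_water = V·((SG_curr − 1)/(SG_target − 1) − 1)
V_water = 29.6·((1.081 − 1)/(1.059 − 1) − 1)

11.0373 L


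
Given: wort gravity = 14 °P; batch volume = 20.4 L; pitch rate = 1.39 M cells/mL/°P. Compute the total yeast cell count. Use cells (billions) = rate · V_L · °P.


cells = 1.39 · 20.4 · 14

396.9840 billion cells


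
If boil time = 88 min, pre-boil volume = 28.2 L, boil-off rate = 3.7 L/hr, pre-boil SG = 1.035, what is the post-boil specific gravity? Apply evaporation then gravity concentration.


V_post = V_pre − rate·(t/60);  SG_post = 1 + (SG_pre−1)·V_pre/V_post
V_post = 28.2 − 3.7·(88/60) = 22.7733
SG_post = 1 + (1.035 − 1)·28.2/22.7733

1.0433


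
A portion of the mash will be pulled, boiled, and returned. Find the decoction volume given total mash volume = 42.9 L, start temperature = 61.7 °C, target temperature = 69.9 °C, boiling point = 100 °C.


V_dec = V_total·(T_target − T_start)/(T_boil − T_start)
V_dec = 42.9·(69.9 − 61.7)/(100 − 61.7)

9.1849 L


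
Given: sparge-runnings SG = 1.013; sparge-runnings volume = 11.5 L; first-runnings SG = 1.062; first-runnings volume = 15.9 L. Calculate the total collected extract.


total = Σ (SG_i − 1)·1000·V_i
first = (1.062 − 1)·1000·15.9 = 985.8000
sparge = (1.013 − 1)·1000·11.5 = 149.5000
total = 985.8000 + 149.5000

1135.3000 gravity·L


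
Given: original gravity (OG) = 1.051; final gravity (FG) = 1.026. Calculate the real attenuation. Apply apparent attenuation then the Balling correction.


AA = (OG−FG)/(OG−1)·100;  RA = AA·0.8192
AA = (1.051 − 1.026)/(1.051 − 1)·100 = 49.0196
RA = 49.0196·0.8192

40.1569 %


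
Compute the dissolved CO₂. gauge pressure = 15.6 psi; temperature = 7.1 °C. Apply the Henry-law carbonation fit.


vols = (P + 14.695)·(0.01821 + 0.09011·e^(−0.04·T))
vols = (15.6 + 14.695)·(0.01821 + 0.09011·e^(−0.04·7.1))

2.6066 volumes


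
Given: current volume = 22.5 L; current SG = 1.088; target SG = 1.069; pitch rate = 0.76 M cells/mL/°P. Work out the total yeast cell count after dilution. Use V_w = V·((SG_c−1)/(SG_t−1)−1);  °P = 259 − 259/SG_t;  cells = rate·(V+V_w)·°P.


V_w = 22.5·((1.088−1)/(1.069−1)−1) = 6.1957
V_final = 22.5 + 6.1957 = 28.6957
°P = 259 − 259/1.069 = 16.7175
cells = 0.76·28.6957·16.7175

364.5867 billion cells


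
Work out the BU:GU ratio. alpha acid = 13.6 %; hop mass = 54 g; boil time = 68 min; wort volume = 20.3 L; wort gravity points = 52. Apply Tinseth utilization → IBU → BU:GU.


U = 1.65·0.000125^(GP/1000)·(1−e^(−0.04t))/4.15;  IBU = (α/100)·m·U·1000/V;  BU:GU = IBU/GP
U = 1.65·0.000125^(52/1000)·(1−e^(−0.04·68))/4.15 = 0.2327
IBU = (13.6/100)·54·0.2327·1000/20.3 = 84.2009
BU:GU = 84.2009/52

1.6192


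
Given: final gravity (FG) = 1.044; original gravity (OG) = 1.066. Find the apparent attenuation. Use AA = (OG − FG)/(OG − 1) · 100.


AA = (1.066 − 1.044)/(1.066 − 1) · 100

33.3333 %


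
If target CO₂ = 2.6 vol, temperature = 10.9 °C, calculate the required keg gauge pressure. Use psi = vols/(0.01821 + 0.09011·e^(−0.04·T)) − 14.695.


psi = 2.6/(0.01821 + 0.09011·e^(−0.04·10.9)) − 14.695

19.3023 psi


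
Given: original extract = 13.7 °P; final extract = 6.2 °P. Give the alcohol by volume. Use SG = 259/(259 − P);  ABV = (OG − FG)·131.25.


OG = 259/(259 − 13.7) = 1.0558
FG = 259/(259 − 6.2) = 1.0245
ABV = (1.0558 − 1.0245)·131.25

4.1114 % ABV


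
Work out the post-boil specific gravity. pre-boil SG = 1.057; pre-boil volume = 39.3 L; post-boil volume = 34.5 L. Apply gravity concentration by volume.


SG_post = 1 + (SG_pre − 1)·V_pre/V_post
pts_pre = (1.057 − 1)·1000 = 57.0000
pts_post = 57.0000·39.3/34.5 = 64.9304
SG_post = 1 + 64.9304/1000

1.0649


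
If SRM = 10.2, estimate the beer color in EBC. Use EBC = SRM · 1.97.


EBC = 10.2 · 1.97

20.0940 EBC


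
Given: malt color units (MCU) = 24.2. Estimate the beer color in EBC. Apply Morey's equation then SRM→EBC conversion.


SRM = 1.4922·MCU^0.6859;  EBC = SRM·1.97
SRM = 1.4922·24.2^0.6859 = 13.2735
EBC = 13.2735·1.97

26.1488 EBC


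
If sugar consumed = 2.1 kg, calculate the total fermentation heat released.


Q = m_sugar · 590 kJ/kg
Q = 2.1 · 590

1239.0000 kJ


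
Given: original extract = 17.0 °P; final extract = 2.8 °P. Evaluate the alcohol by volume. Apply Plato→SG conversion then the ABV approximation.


SG = 259/(259 − P);  ABV = (OG − FG)·131.25
OG = 259/(259 − 17.0) = 1.0702
FG = 259/(259 − 2.8) = 1.0109
ABV = (1.0702 − 1.0109)·131.25

7.7856 % ABV


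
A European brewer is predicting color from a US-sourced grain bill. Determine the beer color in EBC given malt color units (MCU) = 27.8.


SRM = 1.4922·MCU^0.6859;  EBC = SRM·1.97
SRM = 1.4922·27.8^0.6859 = 14.5981
EBC = 14.5981·1.97

28.7583 EBC


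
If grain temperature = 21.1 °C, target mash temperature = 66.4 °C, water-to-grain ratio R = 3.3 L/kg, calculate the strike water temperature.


T_strike = (0.41/R)·(T_mash − T_grain) + T_mash
T_strike = (0.41/3.3)·(66.4 − 21.1) + 66.4

72.0282 °C


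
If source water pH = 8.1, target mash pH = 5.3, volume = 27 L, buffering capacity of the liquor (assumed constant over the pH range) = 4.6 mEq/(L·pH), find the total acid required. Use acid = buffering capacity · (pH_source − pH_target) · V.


acid = 4.6 · (8.1 − 5.3) · 27

347.7600 mEq


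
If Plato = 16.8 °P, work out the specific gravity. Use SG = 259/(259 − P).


SG = 259/(259 − 16.8)

1.0694


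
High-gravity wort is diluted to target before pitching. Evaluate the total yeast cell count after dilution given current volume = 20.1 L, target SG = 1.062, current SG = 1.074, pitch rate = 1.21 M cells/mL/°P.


V_w = V·((SG_c−1)/(SG_t−1)−1);  °P = 259 − 259/SG_t;  cells = rate·(V+V_w)·°P
V_w = 20.1·((1.074−1)/(1.062−1)−1) = 3.8903
V_final = 20.1 + 3.8903 = 23.9903
°P = 259 − 259/1.062 = 15.1205
cells = 1.21·23.9903·15.1205

438.9231 billion cells


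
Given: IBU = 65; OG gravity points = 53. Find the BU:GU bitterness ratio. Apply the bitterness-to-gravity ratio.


BU:GU = IBU / OG_points
BU:GU = 65 / 53

1.2264


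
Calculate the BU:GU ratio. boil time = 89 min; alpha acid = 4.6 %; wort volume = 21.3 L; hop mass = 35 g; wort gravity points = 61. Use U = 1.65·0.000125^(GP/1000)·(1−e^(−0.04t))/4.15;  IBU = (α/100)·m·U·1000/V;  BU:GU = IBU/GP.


U = 1.65·0.000125^(61/1000)·(1−e^(−0.04·89))/4.15 = 0.2233
IBU = (4.6/100)·35·0.2233·1000/21.3 = 16.8758
BU:GU = 16.8758/61

0.2767


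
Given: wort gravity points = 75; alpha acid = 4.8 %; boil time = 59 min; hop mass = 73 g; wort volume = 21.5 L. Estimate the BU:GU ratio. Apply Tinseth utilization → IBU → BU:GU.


U = 1.65·0.000125^(GP/1000)·(1−e^(−0.04t))/4.15;  IBU = (α/100)·m·U·1000/V;  BU:GU = IBU/GP
U = 1.65·0.000125^(75/1000)·(1−e^(−0.04·59))/4.15 = 0.1835
IBU = (4.8/100)·73·0.1835·1000/21.5 = 29.9059
BU:GU = 29.9059/75

0.3987


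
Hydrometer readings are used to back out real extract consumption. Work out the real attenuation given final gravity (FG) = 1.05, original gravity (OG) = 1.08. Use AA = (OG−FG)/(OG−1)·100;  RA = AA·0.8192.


AA = (1.08 − 1.05)/(1.08 − 1)·100 = 37.5000
RA = 37.5000·0.8192

30.7200 %


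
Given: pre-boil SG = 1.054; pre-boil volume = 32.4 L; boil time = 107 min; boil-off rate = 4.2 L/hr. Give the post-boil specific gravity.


V_post = V_pre − rate·(t/60);  SG_post = 1 + (SG_pre−1)·V_pre/V_post
V_post = 32.4 − 4.2·(107/60) = 24.9100
SG_post = 1 + (1.054 − 1)·32.4/24.9100

1.0702


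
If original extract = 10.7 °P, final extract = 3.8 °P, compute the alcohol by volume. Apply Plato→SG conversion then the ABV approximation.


SG = 259/(259 − P);  ABV = (OG − FG)·131.25
OG = 259/(259 − 10.7) = 1.0431
FG = 259/(259 − 3.8) = 1.0149
ABV = (1.0431 − 1.0149)·131.25

3.7016 % ABV


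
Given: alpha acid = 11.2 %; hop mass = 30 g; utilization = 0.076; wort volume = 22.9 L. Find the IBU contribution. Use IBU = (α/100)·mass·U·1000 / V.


IBU = (11.2/100)·30·0.076·1000 / 22.9

11.1511 IBU


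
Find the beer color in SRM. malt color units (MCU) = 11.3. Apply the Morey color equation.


SRM = 1.4922 · MCU^0.6859
SRM = 1.4922 · 11.3^0.6859

7.8729 SRM


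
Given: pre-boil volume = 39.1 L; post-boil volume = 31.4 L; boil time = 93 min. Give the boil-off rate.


rate = (V_pre − V_post) / (t_min/60)
rate = (39.1 − 31.4) / (93/60)

4.9677 L/hr


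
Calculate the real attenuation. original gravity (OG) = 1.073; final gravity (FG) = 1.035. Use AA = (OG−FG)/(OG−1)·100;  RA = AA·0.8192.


AA = (1.073 − 1.035)/(1.073 − 1)·100 = 52.0548
RA = 52.0548·0.8192

42.6433 %


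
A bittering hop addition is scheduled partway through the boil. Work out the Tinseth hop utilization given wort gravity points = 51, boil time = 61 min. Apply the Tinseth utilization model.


U = 1.65·0.000125^(GP/1000) · (1 − e^(−0.04·t))/4.15
bigness = 1.65·0.000125^(51/1000) = 1.0433
boil_factor = (1 − e^(−0.04·61))/4.15 = 0.2200
U = 1.0433 · 0.2200

0.2295


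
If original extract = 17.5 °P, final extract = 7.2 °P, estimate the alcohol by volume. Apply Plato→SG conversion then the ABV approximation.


SG = 259/(259 − P);  ABV = (OG − FG)·131.25
OG = 259/(259 − 17.5) = 1.0725
FG = 259/(259 − 7.2) = 1.0286
ABV = (1.0725 − 1.0286)·131.25

5.7579 % ABV


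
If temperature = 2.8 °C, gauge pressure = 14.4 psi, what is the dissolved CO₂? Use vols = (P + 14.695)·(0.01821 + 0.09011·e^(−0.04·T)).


vols = (14.4 + 14.695)·(0.01821 + 0.09011·e^(−0.04·2.8))

2.8738 volumes


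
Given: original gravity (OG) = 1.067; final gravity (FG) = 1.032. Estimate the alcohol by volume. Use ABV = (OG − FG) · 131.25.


ABV = (1.067 − 1.032) · 131.25

4.5937 % ABV


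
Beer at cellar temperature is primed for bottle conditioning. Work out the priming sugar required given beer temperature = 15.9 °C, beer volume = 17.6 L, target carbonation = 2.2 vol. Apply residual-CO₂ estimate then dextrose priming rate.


residual = 14.695·(0.01821 + 0.09011·e^(−0.04·T));  sugar = (target − residual)·4.0·V
residual = 14.695·(0.01821 + 0.09011·e^(−0.04·15.9)) = 0.9686
sugar = (2.2 − 0.9686)·4.0·17.6

86.6893 g


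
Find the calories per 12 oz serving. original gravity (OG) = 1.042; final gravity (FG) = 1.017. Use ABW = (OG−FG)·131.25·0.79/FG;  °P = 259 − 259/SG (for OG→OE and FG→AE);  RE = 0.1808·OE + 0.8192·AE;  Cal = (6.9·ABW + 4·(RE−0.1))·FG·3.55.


ABW = (1.042 − 1.017)·131.25·0.79/1.017 = 2.5489
OE = 259 − 259/1.042 = 10.4395 °P
AE = 259 − 259/1.017 = 4.3294 °P
RE = 0.1808·10.4395 + 0.8192·4.3294 = 5.4341 °P
Cal = (6.9·2.5489 + 4·(5.4341−0.1))·1.017·3.55

140.5277 kcal


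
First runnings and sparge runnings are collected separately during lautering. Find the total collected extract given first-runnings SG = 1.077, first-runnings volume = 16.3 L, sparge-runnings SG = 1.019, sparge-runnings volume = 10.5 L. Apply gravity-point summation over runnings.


total = Σ (SG_i − 1)·1000·V_i
first = (1.077 − 1)·1000·16.3 = 1255.1000
sparge = (1.019 − 1)·1000·10.5 = 199.5000
total = 1255.1000 + 199.5000

1454.6000 gravity·L


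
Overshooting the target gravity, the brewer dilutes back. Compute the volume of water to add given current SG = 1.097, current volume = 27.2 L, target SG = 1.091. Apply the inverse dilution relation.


V_water = V·((SG_curr − 1)/(SG_target − 1) − 1)
V_water = 27.2·((1.097 − 1)/(1.091 − 1) − 1)

1.7934 L


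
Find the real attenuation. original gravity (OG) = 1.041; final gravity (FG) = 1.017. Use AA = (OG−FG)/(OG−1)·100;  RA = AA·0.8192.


AA = (1.041 − 1.017)/(1.041 − 1)·100 = 58.5366
RA = 58.5366·0.8192

47.9532 %


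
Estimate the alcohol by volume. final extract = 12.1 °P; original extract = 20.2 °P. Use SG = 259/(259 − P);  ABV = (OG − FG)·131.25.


OG = 259/(259 − 20.2) = 1.0846
FG = 259/(259 − 12.1) = 1.0490
ABV = (1.0846 − 1.0490)·131.25

4.6701 % ABV


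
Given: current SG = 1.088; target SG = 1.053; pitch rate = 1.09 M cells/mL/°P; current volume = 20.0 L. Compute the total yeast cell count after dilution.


V_w = V·((SG_c−1)/(SG_t−1)−1);  °P = 259 − 259/SG_t;  cells = rate·(V+V_w)·°P
V_w = 20.0·((1.088−1)/(1.053−1)−1) = 13.2075
V_final = 20.0 + 13.2075 = 33.2075
°P = 259 − 259/1.053 = 13.0361
cells = 1.09·33.2075·13.0361

471.8572 billion cells


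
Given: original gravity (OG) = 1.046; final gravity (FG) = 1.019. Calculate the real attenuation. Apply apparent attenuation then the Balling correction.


AA = (OG−FG)/(OG−1)·100;  RA = AA·0.8192
AA = (1.046 − 1.019)/(1.046 − 1)·100 = 58.6957
RA = 58.6957·0.8192

48.0835 %


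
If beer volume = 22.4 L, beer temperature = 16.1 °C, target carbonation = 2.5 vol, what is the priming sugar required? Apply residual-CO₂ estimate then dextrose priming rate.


residual = 14.695·(0.01821 + 0.09011·e^(−0.04·T));  sugar = (target − residual)·4.0·V
residual = 14.695·(0.01821 + 0.09011·e^(−0.04·16.1)) = 0.9630
sugar = (2.5 − 0.9630)·4.0·22.4

137.7124 g


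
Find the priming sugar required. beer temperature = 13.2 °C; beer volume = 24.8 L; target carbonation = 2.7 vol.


residual = 14.695·(0.01821 + 0.09011·e^(−0.04·T));  sugar = (target − residual)·4.0·V
residual = 14.695·(0.01821 + 0.09011·e^(−0.04·13.2)) = 1.0486
sugar = (2.7 − 1.0486)·4.0·24.8

163.8221 g


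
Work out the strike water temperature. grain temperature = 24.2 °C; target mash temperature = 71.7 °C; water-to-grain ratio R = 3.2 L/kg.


T_strike = (0.41/R)·(T_mash − T_grain) + T_mash
T_strike = (0.41/3.2)·(71.7 − 24.2) + 71.7

77.7859 °C


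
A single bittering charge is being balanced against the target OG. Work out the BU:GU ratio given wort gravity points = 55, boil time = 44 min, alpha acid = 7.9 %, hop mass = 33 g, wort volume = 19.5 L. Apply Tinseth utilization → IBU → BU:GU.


U = 1.65·0.000125^(GP/1000)·(1−e^(−0.04t))/4.15;  IBU = (α/100)·m·U·1000/V;  BU:GU = IBU/GP
U = 1.65·0.000125^(55/1000)·(1−e^(−0.04·44))/4.15 = 0.2008
IBU = (7.9/100)·33·0.2008·1000/19.5 = 26.8460
BU:GU = 26.8460/55

0.4881


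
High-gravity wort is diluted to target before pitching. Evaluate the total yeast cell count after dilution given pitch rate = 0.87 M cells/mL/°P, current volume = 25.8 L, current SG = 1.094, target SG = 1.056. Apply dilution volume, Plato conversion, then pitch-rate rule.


V_w = V·((SG_c−1)/(SG_t−1)−1);  °P = 259 − 259/SG_t;  cells = rate·(V+V_w)·°P
V_w = 25.8·((1.094−1)/(1.056−1)−1) = 17.5071
V_final = 25.8 + 17.5071 = 43.3071
°P = 259 − 259/1.056 = 13.7348
cells = 0.87·43.3071·13.7348

517.4908 billion cells


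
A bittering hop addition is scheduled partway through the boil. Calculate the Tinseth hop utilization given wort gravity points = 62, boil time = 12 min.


U = 1.65·0.000125^(GP/1000) · (1 − e^(−0.04·t))/4.15
bigness = 1.65·0.000125^(62/1000) = 0.9451
boil_factor = (1 − e^(−0.04·12))/4.15 = 0.0919
U = 0.9451 · 0.0919

0.0868


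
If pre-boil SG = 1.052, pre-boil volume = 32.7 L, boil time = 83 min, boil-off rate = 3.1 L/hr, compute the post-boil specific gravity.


V_post = V_pre − rate·(t/60);  SG_post = 1 + (SG_pre−1)·V_pre/V_post
V_post = 32.7 − 3.1·(83/60) = 28.4117
SG_post = 1 + (1.052 − 1)·32.7/28.4117

1.0598


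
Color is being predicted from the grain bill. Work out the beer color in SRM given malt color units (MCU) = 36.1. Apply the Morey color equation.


SRM = 1.4922 · MCU^0.6859
SRM = 1.4922 · 36.1^0.6859

17.4631 SRM


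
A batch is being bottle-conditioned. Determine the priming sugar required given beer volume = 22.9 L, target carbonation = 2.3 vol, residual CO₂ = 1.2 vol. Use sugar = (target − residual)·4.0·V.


sugar = (2.3 − 1.2)·4.0·22.9

100.7600 g


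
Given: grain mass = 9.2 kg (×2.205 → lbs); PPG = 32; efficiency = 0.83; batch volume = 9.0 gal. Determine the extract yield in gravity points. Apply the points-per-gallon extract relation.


points = lbs × PPG × eff / vol
lbs = 9.2 × 2.205 = 20.2860
points = 20.2860 × 32 × 0.83 / 9.0

59.8662 points


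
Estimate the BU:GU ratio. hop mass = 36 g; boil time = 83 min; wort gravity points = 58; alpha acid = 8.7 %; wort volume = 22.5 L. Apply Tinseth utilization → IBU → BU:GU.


U = 1.65·0.000125^(GP/1000)·(1−e^(−0.04t))/4.15;  IBU = (α/100)·m·U·1000/V;  BU:GU = IBU/GP
U = 1.65·0.000125^(58/1000)·(1−e^(−0.04·83))/4.15 = 0.2275
IBU = (8.7/100)·36·0.2275·1000/22.5 = 31.6741
BU:GU = 31.6741/58

0.5461


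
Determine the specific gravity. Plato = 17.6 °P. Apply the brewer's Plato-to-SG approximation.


SG = 259/(259 − P)
SG = 259/(259 − 17.6)

1.0729


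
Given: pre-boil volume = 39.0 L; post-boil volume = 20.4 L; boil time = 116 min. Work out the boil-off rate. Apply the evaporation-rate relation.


rate = (V_pre − V_post) / (t_min/60)
rate = (39.0 − 20.4) / (116/60)

9.6207 L/hr


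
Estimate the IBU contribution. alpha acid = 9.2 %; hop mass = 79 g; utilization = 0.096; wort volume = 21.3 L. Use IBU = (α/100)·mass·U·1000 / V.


IBU = (9.2/100)·79·0.096·1000 / 21.3

32.7572 IBU


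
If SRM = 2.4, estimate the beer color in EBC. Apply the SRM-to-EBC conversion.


EBC = SRM · 1.97
EBC = 2.4 · 1.97

4.7280 EBC


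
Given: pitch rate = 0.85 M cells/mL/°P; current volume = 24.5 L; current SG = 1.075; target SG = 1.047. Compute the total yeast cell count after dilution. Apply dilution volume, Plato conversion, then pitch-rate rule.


V_w = V·((SG_c−1)/(SG_t−1)−1);  °P = 259 − 259/SG_t;  cells = rate·(V+V_w)·°P
V_w = 24.5·((1.075−1)/(1.047−1)−1) = 14.5957
V_final = 24.5 + 14.5957 = 39.0957
°P = 259 − 259/1.047 = 11.6266
cells = 0.85·39.0957·11.6266

386.3664 billion cells


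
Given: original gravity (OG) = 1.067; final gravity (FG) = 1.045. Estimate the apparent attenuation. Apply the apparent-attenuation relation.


AA = (OG − FG)/(OG − 1) · 100
AA = (1.067 − 1.045)/(1.067 − 1) · 100

32.8358 %


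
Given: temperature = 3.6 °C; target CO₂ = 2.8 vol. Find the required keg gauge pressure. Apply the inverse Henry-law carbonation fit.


psi = vols/(0.01821 + 0.09011·e^(−0.04·T)) − 14.695
psi = 2.8/(0.01821 + 0.09011·e^(−0.04·3.6)) − 14.695

14.4004 psi


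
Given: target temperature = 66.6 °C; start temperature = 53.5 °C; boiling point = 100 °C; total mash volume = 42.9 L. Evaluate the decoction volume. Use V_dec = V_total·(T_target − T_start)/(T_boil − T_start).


V_dec = 42.9·(66.6 − 53.5)/(100 − 53.5)

12.0858 L


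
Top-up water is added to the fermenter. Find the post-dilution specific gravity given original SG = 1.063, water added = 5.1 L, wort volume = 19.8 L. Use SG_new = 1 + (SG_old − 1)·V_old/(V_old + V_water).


pts = (1.063 − 1)·1000·19.8/(19.8 + 5.1) = 50.0964
SG_new = 1 + 50.0964/1000

1.0501


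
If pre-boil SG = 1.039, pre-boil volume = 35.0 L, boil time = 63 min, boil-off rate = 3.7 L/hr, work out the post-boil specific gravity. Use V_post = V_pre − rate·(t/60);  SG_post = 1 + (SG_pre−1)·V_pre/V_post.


V_post = 35.0 − 3.7·(63/60) = 31.1150
SG_post = 1 + (1.039 − 1)·35.0/31.1150

1.0439


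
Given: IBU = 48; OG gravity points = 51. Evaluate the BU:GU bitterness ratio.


BU:GU = IBU / OG_points
BU:GU = 48 / 51

0.9412


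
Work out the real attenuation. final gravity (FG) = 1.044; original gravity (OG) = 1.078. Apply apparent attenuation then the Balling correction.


AA = (OG−FG)/(OG−1)·100;  RA = AA·0.8192
AA = (1.078 − 1.044)/(1.078 − 1)·100 = 43.5897
RA = 43.5897·0.8192

35.7087 %


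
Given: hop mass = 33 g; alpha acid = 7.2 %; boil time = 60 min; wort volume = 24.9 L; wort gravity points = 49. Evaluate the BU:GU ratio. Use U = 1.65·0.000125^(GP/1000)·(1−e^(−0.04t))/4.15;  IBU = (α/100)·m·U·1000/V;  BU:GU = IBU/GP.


U = 1.65·0.000125^(49/1000)·(1−e^(−0.04·60))/4.15 = 0.2327
IBU = (7.2/100)·33·0.2327·1000/24.9 = 22.2091
BU:GU = 22.2091/49

0.4532


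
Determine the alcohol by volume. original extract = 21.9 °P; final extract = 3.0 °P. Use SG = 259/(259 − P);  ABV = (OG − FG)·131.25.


OG = 259/(259 − 21.9) = 1.0924
FG = 259/(259 − 3.0) = 1.0117
ABV = (1.0924 − 1.0117)·131.25

10.5850 % ABV


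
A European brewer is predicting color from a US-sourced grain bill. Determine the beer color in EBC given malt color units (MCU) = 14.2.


SRM = 1.4922·MCU^0.6859;  EBC = SRM·1.97
SRM = 1.4922·14.2^0.6859 = 9.2083
EBC = 9.2083·1.97

18.1404 EBC


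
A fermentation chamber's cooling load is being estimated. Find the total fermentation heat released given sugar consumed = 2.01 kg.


Q = m_sugar · 590 kJ/kg
Q = 2.01 · 590

1185.9000 kJ


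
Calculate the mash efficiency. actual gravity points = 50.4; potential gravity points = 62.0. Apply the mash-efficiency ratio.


efficiency = actual / potential × 100
efficiency = 50.4 / 62.0 × 100

81.2903 %


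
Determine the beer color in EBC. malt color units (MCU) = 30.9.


SRM = 1.4922·MCU^0.6859;  EBC = SRM·1.97
SRM = 1.4922·30.9^0.6859 = 15.6960
EBC = 15.6960·1.97

30.9212 EBC


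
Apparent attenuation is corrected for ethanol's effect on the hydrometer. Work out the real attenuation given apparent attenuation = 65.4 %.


RA = AA · 0.8192
RA = 65.4 · 0.8192

53.5757 %


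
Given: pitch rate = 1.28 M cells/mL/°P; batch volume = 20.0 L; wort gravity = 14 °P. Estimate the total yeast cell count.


cells (billions) = rate · V_L · °P
cells = 1.28 · 20.0 · 14

358.4000 billion cells


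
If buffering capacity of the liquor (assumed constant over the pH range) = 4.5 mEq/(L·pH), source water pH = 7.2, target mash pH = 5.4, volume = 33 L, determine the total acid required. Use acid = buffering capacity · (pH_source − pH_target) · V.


acid = 4.5 · (7.2 − 5.4) · 33

267.3000 mEq


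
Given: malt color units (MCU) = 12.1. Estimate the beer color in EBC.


SRM = 1.4922·MCU^0.6859;  EBC = SRM·1.97
SRM = 1.4922·12.1^0.6859 = 8.2511
EBC = 8.2511·1.97

16.2546 EBC


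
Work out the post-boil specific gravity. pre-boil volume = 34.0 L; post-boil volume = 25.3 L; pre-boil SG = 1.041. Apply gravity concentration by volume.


SG_post = 1 + (SG_pre − 1)·V_pre/V_post
pts_pre = (1.041 − 1)·1000 = 41.0000
pts_post = 41.0000·34.0/25.3 = 55.0988
SG_post = 1 + 55.0988/1000

1.0551


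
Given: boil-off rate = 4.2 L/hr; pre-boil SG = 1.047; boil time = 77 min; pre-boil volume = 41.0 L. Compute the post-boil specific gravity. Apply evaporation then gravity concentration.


V_post = V_pre − rate·(t/60);  SG_post = 1 + (SG_pre−1)·V_pre/V_post
V_post = 41.0 − 4.2·(77/60) = 35.6100
SG_post = 1 + (1.047 − 1)·41.0/35.6100

1.0541


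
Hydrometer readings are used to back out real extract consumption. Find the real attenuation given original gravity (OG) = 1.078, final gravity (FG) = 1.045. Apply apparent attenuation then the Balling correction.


AA = (OG−FG)/(OG−1)·100;  RA = AA·0.8192
AA = (1.078 − 1.045)/(1.078 − 1)·100 = 42.3077
RA = 42.3077·0.8192

34.6585 %


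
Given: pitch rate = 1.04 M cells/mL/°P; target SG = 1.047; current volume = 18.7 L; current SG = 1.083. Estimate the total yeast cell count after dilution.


V_w = V·((SG_c−1)/(SG_t−1)−1);  °P = 259 − 259/SG_t;  cells = rate·(V+V_w)·°P
V_w = 18.7·((1.083−1)/(1.047−1)−1) = 14.3234
V_final = 18.7 + 14.3234 = 33.0234
°P = 259 − 259/1.047 = 11.6266
cells = 1.04·33.0234·11.6266

399.3063 billion cells


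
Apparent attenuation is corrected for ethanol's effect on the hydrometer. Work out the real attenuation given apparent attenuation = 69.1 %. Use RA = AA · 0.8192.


RA = 69.1 · 0.8192

56.6067 %


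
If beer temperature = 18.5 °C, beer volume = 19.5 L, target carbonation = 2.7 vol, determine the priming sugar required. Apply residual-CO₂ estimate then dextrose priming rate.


residual = 14.695·(0.01821 + 0.09011·e^(−0.04·T));  sugar = (target − residual)·4.0·V
residual = 14.695·(0.01821 + 0.09011·e^(−0.04·18.5)) = 0.8994
sugar = (2.7 − 0.8994)·4.0·19.5

140.4488 g


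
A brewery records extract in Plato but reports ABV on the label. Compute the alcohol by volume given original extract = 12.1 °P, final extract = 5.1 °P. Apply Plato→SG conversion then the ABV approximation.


SG = 259/(259 − P);  ABV = (OG − FG)·131.25
OG = 259/(259 − 12.1) = 1.0490
FG = 259/(259 − 5.1) = 1.0201
ABV = (1.0490 − 1.0201)·131.25

3.7959 % ABV


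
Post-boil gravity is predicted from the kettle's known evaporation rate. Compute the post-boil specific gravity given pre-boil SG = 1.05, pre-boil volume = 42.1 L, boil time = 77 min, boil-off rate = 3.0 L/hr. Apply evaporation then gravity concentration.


V_post = V_pre − rate·(t/60);  SG_post = 1 + (SG_pre−1)·V_pre/V_post
V_post = 42.1 − 3.0·(77/60) = 38.2500
SG_post = 1 + (1.05 − 1)·42.1/38.2500

1.0550


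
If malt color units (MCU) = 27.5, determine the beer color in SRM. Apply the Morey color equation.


SRM = 1.4922 · MCU^0.6859
SRM = 1.4922 · 27.5^0.6859

14.4899 SRM


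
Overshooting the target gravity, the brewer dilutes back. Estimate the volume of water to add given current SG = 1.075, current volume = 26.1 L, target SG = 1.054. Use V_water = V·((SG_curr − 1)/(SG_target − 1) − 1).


V_water = 26.1·((1.075 − 1)/(1.054 − 1) − 1)

10.1500 L


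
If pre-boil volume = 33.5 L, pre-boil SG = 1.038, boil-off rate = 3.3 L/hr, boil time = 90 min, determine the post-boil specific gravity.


V_post = V_pre − rate·(t/60);  SG_post = 1 + (SG_pre−1)·V_pre/V_post
V_post = 33.5 − 3.3·(90/60) = 28.5500
SG_post = 1 + (1.038 − 1)·33.5/28.5500

1.0446


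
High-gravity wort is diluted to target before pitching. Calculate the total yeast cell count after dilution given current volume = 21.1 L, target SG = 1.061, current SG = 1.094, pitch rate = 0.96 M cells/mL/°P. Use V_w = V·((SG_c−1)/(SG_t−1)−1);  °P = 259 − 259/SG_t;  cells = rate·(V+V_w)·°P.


V_w = 21.1·((1.094−1)/(1.061−1)−1) = 11.4148
V_final = 21.1 + 11.4148 = 32.5148
°P = 259 − 259/1.061 = 14.8907
cells = 0.96·32.5148·14.8907

464.7998 billion cells


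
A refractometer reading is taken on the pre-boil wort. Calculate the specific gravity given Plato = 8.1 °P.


SG = 259/(259 − P)
SG = 259/(259 − 8.1)

1.0323


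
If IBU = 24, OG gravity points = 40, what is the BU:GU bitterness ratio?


BU:GU = IBU / OG_points
BU:GU = 24 / 40

0.6000


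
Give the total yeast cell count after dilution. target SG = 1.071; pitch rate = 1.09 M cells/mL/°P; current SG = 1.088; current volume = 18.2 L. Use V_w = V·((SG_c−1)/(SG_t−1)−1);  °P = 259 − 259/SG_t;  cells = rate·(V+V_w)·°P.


V_w = 18.2·((1.088−1)/(1.071−1)−1) = 4.3577
V_final = 18.2 + 4.3577 = 22.5577
°P = 259 − 259/1.071 = 17.1699
cells = 1.09·22.5577·17.1699

422.1734 billion cells


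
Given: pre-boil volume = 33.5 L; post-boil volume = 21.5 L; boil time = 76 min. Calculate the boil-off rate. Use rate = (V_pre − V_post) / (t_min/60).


rate = (33.5 − 21.5) / (76/60)

9.4737 L/hr


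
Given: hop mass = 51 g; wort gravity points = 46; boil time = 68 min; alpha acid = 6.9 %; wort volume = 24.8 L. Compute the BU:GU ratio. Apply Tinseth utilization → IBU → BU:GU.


U = 1.65·0.000125^(GP/1000)·(1−e^(−0.04t))/4.15;  IBU = (α/100)·m·U·1000/V;  BU:GU = IBU/GP
U = 1.65·0.000125^(46/1000)·(1−e^(−0.04·68))/4.15 = 0.2456
IBU = (6.9/100)·51·0.2456·1000/24.8 = 34.8551
BU:GU = 34.8551/46

0.7577


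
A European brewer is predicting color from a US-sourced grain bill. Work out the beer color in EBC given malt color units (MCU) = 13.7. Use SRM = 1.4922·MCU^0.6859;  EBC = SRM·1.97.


SRM = 1.4922·13.7^0.6859 = 8.9847
EBC = 8.9847·1.97

17.6999 EBC


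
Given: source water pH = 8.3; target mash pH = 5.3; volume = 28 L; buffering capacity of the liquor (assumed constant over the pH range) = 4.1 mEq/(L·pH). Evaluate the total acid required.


acid = buffering capacity · (pH_source − pH_target) · V
acid = 4.1 · (8.3 − 5.3) · 28

344.4000 mEq
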